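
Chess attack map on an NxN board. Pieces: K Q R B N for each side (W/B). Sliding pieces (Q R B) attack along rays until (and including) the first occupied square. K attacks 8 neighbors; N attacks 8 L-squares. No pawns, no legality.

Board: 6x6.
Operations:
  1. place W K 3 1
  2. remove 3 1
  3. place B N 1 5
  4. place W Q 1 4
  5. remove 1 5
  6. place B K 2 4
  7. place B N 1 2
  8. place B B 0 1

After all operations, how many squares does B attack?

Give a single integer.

Answer: 15

Derivation:
Op 1: place WK@(3,1)
Op 2: remove (3,1)
Op 3: place BN@(1,5)
Op 4: place WQ@(1,4)
Op 5: remove (1,5)
Op 6: place BK@(2,4)
Op 7: place BN@(1,2)
Op 8: place BB@(0,1)
Per-piece attacks for B:
  BB@(0,1): attacks (1,2) (1,0) [ray(1,1) blocked at (1,2)]
  BN@(1,2): attacks (2,4) (3,3) (0,4) (2,0) (3,1) (0,0)
  BK@(2,4): attacks (2,5) (2,3) (3,4) (1,4) (3,5) (3,3) (1,5) (1,3)
Union (15 distinct): (0,0) (0,4) (1,0) (1,2) (1,3) (1,4) (1,5) (2,0) (2,3) (2,4) (2,5) (3,1) (3,3) (3,4) (3,5)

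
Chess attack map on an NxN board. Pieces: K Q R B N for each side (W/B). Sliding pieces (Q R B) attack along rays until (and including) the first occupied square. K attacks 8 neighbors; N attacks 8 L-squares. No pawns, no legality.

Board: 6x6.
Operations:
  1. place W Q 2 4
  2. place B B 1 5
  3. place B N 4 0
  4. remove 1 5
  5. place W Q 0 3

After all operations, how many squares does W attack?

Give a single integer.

Answer: 24

Derivation:
Op 1: place WQ@(2,4)
Op 2: place BB@(1,5)
Op 3: place BN@(4,0)
Op 4: remove (1,5)
Op 5: place WQ@(0,3)
Per-piece attacks for W:
  WQ@(0,3): attacks (0,4) (0,5) (0,2) (0,1) (0,0) (1,3) (2,3) (3,3) (4,3) (5,3) (1,4) (2,5) (1,2) (2,1) (3,0)
  WQ@(2,4): attacks (2,5) (2,3) (2,2) (2,1) (2,0) (3,4) (4,4) (5,4) (1,4) (0,4) (3,5) (3,3) (4,2) (5,1) (1,5) (1,3) (0,2)
Union (24 distinct): (0,0) (0,1) (0,2) (0,4) (0,5) (1,2) (1,3) (1,4) (1,5) (2,0) (2,1) (2,2) (2,3) (2,5) (3,0) (3,3) (3,4) (3,5) (4,2) (4,3) (4,4) (5,1) (5,3) (5,4)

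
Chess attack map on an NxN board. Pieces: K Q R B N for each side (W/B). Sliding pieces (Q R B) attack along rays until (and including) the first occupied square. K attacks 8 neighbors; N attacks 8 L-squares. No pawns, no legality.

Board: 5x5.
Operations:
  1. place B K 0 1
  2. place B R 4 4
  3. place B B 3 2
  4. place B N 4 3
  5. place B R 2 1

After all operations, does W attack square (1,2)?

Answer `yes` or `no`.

Op 1: place BK@(0,1)
Op 2: place BR@(4,4)
Op 3: place BB@(3,2)
Op 4: place BN@(4,3)
Op 5: place BR@(2,1)
Per-piece attacks for W:
W attacks (1,2): no

Answer: no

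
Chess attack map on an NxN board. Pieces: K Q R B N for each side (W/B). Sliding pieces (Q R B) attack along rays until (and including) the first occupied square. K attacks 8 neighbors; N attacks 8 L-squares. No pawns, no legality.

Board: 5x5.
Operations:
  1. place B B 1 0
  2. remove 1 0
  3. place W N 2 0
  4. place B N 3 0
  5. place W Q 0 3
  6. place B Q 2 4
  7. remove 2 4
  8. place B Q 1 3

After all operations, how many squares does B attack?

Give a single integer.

Answer: 15

Derivation:
Op 1: place BB@(1,0)
Op 2: remove (1,0)
Op 3: place WN@(2,0)
Op 4: place BN@(3,0)
Op 5: place WQ@(0,3)
Op 6: place BQ@(2,4)
Op 7: remove (2,4)
Op 8: place BQ@(1,3)
Per-piece attacks for B:
  BQ@(1,3): attacks (1,4) (1,2) (1,1) (1,0) (2,3) (3,3) (4,3) (0,3) (2,4) (2,2) (3,1) (4,0) (0,4) (0,2) [ray(-1,0) blocked at (0,3)]
  BN@(3,0): attacks (4,2) (2,2) (1,1)
Union (15 distinct): (0,2) (0,3) (0,4) (1,0) (1,1) (1,2) (1,4) (2,2) (2,3) (2,4) (3,1) (3,3) (4,0) (4,2) (4,3)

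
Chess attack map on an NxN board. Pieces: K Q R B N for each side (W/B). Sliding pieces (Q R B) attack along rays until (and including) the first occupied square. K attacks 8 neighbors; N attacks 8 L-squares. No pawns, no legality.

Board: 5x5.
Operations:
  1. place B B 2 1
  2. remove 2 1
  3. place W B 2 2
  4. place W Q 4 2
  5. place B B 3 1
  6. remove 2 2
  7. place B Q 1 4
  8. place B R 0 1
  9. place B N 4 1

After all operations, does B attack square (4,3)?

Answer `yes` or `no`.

Answer: no

Derivation:
Op 1: place BB@(2,1)
Op 2: remove (2,1)
Op 3: place WB@(2,2)
Op 4: place WQ@(4,2)
Op 5: place BB@(3,1)
Op 6: remove (2,2)
Op 7: place BQ@(1,4)
Op 8: place BR@(0,1)
Op 9: place BN@(4,1)
Per-piece attacks for B:
  BR@(0,1): attacks (0,2) (0,3) (0,4) (0,0) (1,1) (2,1) (3,1) [ray(1,0) blocked at (3,1)]
  BQ@(1,4): attacks (1,3) (1,2) (1,1) (1,0) (2,4) (3,4) (4,4) (0,4) (2,3) (3,2) (4,1) (0,3) [ray(1,-1) blocked at (4,1)]
  BB@(3,1): attacks (4,2) (4,0) (2,2) (1,3) (0,4) (2,0) [ray(1,1) blocked at (4,2)]
  BN@(4,1): attacks (3,3) (2,2) (2,0)
B attacks (4,3): no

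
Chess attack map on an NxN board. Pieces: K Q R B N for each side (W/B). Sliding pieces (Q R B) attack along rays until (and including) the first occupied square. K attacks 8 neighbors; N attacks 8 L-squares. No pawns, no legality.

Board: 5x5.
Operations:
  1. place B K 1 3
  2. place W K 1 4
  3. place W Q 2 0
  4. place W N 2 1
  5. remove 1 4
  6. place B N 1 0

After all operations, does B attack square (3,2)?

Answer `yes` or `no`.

Op 1: place BK@(1,3)
Op 2: place WK@(1,4)
Op 3: place WQ@(2,0)
Op 4: place WN@(2,1)
Op 5: remove (1,4)
Op 6: place BN@(1,0)
Per-piece attacks for B:
  BN@(1,0): attacks (2,2) (3,1) (0,2)
  BK@(1,3): attacks (1,4) (1,2) (2,3) (0,3) (2,4) (2,2) (0,4) (0,2)
B attacks (3,2): no

Answer: no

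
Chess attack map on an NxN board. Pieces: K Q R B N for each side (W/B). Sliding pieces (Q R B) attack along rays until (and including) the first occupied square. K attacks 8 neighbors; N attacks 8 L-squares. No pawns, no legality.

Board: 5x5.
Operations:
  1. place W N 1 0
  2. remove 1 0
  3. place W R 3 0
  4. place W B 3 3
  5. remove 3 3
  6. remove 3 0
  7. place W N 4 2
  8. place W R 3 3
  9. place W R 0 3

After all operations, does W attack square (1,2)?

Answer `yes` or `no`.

Op 1: place WN@(1,0)
Op 2: remove (1,0)
Op 3: place WR@(3,0)
Op 4: place WB@(3,3)
Op 5: remove (3,3)
Op 6: remove (3,0)
Op 7: place WN@(4,2)
Op 8: place WR@(3,3)
Op 9: place WR@(0,3)
Per-piece attacks for W:
  WR@(0,3): attacks (0,4) (0,2) (0,1) (0,0) (1,3) (2,3) (3,3) [ray(1,0) blocked at (3,3)]
  WR@(3,3): attacks (3,4) (3,2) (3,1) (3,0) (4,3) (2,3) (1,3) (0,3) [ray(-1,0) blocked at (0,3)]
  WN@(4,2): attacks (3,4) (2,3) (3,0) (2,1)
W attacks (1,2): no

Answer: no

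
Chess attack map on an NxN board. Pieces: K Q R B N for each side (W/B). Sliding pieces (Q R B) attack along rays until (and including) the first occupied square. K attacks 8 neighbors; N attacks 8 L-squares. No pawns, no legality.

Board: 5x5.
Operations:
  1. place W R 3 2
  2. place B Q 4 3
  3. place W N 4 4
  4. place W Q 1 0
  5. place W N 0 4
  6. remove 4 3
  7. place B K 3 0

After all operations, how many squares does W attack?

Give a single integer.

Answer: 17

Derivation:
Op 1: place WR@(3,2)
Op 2: place BQ@(4,3)
Op 3: place WN@(4,4)
Op 4: place WQ@(1,0)
Op 5: place WN@(0,4)
Op 6: remove (4,3)
Op 7: place BK@(3,0)
Per-piece attacks for W:
  WN@(0,4): attacks (1,2) (2,3)
  WQ@(1,0): attacks (1,1) (1,2) (1,3) (1,4) (2,0) (3,0) (0,0) (2,1) (3,2) (0,1) [ray(1,0) blocked at (3,0); ray(1,1) blocked at (3,2)]
  WR@(3,2): attacks (3,3) (3,4) (3,1) (3,0) (4,2) (2,2) (1,2) (0,2) [ray(0,-1) blocked at (3,0)]
  WN@(4,4): attacks (3,2) (2,3)
Union (17 distinct): (0,0) (0,1) (0,2) (1,1) (1,2) (1,3) (1,4) (2,0) (2,1) (2,2) (2,3) (3,0) (3,1) (3,2) (3,3) (3,4) (4,2)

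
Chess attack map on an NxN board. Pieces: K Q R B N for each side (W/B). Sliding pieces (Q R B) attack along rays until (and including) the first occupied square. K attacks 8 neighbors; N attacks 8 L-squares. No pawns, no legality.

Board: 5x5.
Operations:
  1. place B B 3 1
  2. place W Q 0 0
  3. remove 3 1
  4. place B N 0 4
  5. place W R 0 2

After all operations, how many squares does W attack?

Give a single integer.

Answer: 16

Derivation:
Op 1: place BB@(3,1)
Op 2: place WQ@(0,0)
Op 3: remove (3,1)
Op 4: place BN@(0,4)
Op 5: place WR@(0,2)
Per-piece attacks for W:
  WQ@(0,0): attacks (0,1) (0,2) (1,0) (2,0) (3,0) (4,0) (1,1) (2,2) (3,3) (4,4) [ray(0,1) blocked at (0,2)]
  WR@(0,2): attacks (0,3) (0,4) (0,1) (0,0) (1,2) (2,2) (3,2) (4,2) [ray(0,1) blocked at (0,4); ray(0,-1) blocked at (0,0)]
Union (16 distinct): (0,0) (0,1) (0,2) (0,3) (0,4) (1,0) (1,1) (1,2) (2,0) (2,2) (3,0) (3,2) (3,3) (4,0) (4,2) (4,4)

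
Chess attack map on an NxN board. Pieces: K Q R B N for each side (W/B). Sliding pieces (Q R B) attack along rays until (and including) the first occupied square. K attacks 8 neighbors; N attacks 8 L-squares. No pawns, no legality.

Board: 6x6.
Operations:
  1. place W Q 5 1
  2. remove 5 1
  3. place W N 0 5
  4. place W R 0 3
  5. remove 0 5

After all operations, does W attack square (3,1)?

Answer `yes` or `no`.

Op 1: place WQ@(5,1)
Op 2: remove (5,1)
Op 3: place WN@(0,5)
Op 4: place WR@(0,3)
Op 5: remove (0,5)
Per-piece attacks for W:
  WR@(0,3): attacks (0,4) (0,5) (0,2) (0,1) (0,0) (1,3) (2,3) (3,3) (4,3) (5,3)
W attacks (3,1): no

Answer: no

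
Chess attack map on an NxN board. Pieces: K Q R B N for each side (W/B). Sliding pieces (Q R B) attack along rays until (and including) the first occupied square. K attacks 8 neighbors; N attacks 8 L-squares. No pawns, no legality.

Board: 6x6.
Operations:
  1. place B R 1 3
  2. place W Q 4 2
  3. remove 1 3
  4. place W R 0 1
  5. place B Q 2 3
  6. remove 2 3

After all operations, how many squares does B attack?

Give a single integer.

Op 1: place BR@(1,3)
Op 2: place WQ@(4,2)
Op 3: remove (1,3)
Op 4: place WR@(0,1)
Op 5: place BQ@(2,3)
Op 6: remove (2,3)
Per-piece attacks for B:
Union (0 distinct): (none)

Answer: 0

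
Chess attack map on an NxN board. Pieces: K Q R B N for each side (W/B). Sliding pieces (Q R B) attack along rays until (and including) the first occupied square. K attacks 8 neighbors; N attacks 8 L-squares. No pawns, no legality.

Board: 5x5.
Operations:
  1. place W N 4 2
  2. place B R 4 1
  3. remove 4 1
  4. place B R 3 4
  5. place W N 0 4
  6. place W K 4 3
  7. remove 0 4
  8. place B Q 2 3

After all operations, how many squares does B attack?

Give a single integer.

Op 1: place WN@(4,2)
Op 2: place BR@(4,1)
Op 3: remove (4,1)
Op 4: place BR@(3,4)
Op 5: place WN@(0,4)
Op 6: place WK@(4,3)
Op 7: remove (0,4)
Op 8: place BQ@(2,3)
Per-piece attacks for B:
  BQ@(2,3): attacks (2,4) (2,2) (2,1) (2,0) (3,3) (4,3) (1,3) (0,3) (3,4) (3,2) (4,1) (1,4) (1,2) (0,1) [ray(1,0) blocked at (4,3); ray(1,1) blocked at (3,4)]
  BR@(3,4): attacks (3,3) (3,2) (3,1) (3,0) (4,4) (2,4) (1,4) (0,4)
Union (18 distinct): (0,1) (0,3) (0,4) (1,2) (1,3) (1,4) (2,0) (2,1) (2,2) (2,4) (3,0) (3,1) (3,2) (3,3) (3,4) (4,1) (4,3) (4,4)

Answer: 18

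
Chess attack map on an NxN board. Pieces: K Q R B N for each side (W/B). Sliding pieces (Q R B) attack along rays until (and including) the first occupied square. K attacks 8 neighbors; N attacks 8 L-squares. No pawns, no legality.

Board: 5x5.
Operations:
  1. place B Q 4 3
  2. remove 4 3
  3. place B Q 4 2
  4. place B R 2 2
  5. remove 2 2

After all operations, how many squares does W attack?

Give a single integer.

Op 1: place BQ@(4,3)
Op 2: remove (4,3)
Op 3: place BQ@(4,2)
Op 4: place BR@(2,2)
Op 5: remove (2,2)
Per-piece attacks for W:
Union (0 distinct): (none)

Answer: 0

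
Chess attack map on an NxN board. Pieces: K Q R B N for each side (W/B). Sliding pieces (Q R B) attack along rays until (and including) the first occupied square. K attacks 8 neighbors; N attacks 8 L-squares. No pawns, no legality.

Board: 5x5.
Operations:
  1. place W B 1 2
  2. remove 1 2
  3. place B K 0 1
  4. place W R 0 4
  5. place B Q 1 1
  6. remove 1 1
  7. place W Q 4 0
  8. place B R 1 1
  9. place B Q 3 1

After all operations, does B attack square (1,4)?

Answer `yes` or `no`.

Op 1: place WB@(1,2)
Op 2: remove (1,2)
Op 3: place BK@(0,1)
Op 4: place WR@(0,4)
Op 5: place BQ@(1,1)
Op 6: remove (1,1)
Op 7: place WQ@(4,0)
Op 8: place BR@(1,1)
Op 9: place BQ@(3,1)
Per-piece attacks for B:
  BK@(0,1): attacks (0,2) (0,0) (1,1) (1,2) (1,0)
  BR@(1,1): attacks (1,2) (1,3) (1,4) (1,0) (2,1) (3,1) (0,1) [ray(1,0) blocked at (3,1); ray(-1,0) blocked at (0,1)]
  BQ@(3,1): attacks (3,2) (3,3) (3,4) (3,0) (4,1) (2,1) (1,1) (4,2) (4,0) (2,2) (1,3) (0,4) (2,0) [ray(-1,0) blocked at (1,1); ray(1,-1) blocked at (4,0); ray(-1,1) blocked at (0,4)]
B attacks (1,4): yes

Answer: yes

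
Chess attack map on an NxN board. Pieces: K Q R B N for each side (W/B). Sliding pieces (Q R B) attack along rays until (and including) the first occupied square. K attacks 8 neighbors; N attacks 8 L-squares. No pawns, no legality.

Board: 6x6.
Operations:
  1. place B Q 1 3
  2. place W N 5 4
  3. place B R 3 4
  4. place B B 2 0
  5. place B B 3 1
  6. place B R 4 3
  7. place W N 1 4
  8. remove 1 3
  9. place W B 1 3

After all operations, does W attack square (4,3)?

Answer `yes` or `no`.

Answer: no

Derivation:
Op 1: place BQ@(1,3)
Op 2: place WN@(5,4)
Op 3: place BR@(3,4)
Op 4: place BB@(2,0)
Op 5: place BB@(3,1)
Op 6: place BR@(4,3)
Op 7: place WN@(1,4)
Op 8: remove (1,3)
Op 9: place WB@(1,3)
Per-piece attacks for W:
  WB@(1,3): attacks (2,4) (3,5) (2,2) (3,1) (0,4) (0,2) [ray(1,-1) blocked at (3,1)]
  WN@(1,4): attacks (3,5) (2,2) (3,3) (0,2)
  WN@(5,4): attacks (3,5) (4,2) (3,3)
W attacks (4,3): no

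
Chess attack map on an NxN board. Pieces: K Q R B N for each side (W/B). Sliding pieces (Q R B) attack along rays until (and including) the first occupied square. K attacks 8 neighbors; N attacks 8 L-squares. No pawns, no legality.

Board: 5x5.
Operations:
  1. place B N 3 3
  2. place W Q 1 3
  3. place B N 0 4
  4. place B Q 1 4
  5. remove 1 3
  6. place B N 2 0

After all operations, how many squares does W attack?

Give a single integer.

Answer: 0

Derivation:
Op 1: place BN@(3,3)
Op 2: place WQ@(1,3)
Op 3: place BN@(0,4)
Op 4: place BQ@(1,4)
Op 5: remove (1,3)
Op 6: place BN@(2,0)
Per-piece attacks for W:
Union (0 distinct): (none)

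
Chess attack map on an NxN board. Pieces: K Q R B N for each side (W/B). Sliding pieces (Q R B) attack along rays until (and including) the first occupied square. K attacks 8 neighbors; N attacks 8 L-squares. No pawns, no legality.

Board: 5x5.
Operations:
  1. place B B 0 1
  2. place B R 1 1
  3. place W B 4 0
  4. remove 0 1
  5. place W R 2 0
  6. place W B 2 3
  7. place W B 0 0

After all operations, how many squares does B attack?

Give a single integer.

Op 1: place BB@(0,1)
Op 2: place BR@(1,1)
Op 3: place WB@(4,0)
Op 4: remove (0,1)
Op 5: place WR@(2,0)
Op 6: place WB@(2,3)
Op 7: place WB@(0,0)
Per-piece attacks for B:
  BR@(1,1): attacks (1,2) (1,3) (1,4) (1,0) (2,1) (3,1) (4,1) (0,1)
Union (8 distinct): (0,1) (1,0) (1,2) (1,3) (1,4) (2,1) (3,1) (4,1)

Answer: 8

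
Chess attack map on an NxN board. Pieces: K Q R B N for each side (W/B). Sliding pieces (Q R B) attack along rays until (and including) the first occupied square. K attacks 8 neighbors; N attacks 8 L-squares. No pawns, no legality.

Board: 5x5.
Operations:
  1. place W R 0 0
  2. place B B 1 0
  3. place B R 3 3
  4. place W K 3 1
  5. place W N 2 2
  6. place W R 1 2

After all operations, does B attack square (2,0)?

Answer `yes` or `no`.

Op 1: place WR@(0,0)
Op 2: place BB@(1,0)
Op 3: place BR@(3,3)
Op 4: place WK@(3,1)
Op 5: place WN@(2,2)
Op 6: place WR@(1,2)
Per-piece attacks for B:
  BB@(1,0): attacks (2,1) (3,2) (4,3) (0,1)
  BR@(3,3): attacks (3,4) (3,2) (3,1) (4,3) (2,3) (1,3) (0,3) [ray(0,-1) blocked at (3,1)]
B attacks (2,0): no

Answer: no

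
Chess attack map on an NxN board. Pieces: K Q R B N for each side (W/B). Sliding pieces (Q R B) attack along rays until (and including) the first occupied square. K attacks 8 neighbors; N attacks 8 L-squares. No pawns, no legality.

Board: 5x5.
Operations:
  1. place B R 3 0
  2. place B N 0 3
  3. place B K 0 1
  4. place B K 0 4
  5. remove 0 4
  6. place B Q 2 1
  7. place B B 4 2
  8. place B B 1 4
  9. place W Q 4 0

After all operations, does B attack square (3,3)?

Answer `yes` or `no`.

Answer: yes

Derivation:
Op 1: place BR@(3,0)
Op 2: place BN@(0,3)
Op 3: place BK@(0,1)
Op 4: place BK@(0,4)
Op 5: remove (0,4)
Op 6: place BQ@(2,1)
Op 7: place BB@(4,2)
Op 8: place BB@(1,4)
Op 9: place WQ@(4,0)
Per-piece attacks for B:
  BK@(0,1): attacks (0,2) (0,0) (1,1) (1,2) (1,0)
  BN@(0,3): attacks (2,4) (1,1) (2,2)
  BB@(1,4): attacks (2,3) (3,2) (4,1) (0,3) [ray(-1,-1) blocked at (0,3)]
  BQ@(2,1): attacks (2,2) (2,3) (2,4) (2,0) (3,1) (4,1) (1,1) (0,1) (3,2) (4,3) (3,0) (1,2) (0,3) (1,0) [ray(-1,0) blocked at (0,1); ray(1,-1) blocked at (3,0); ray(-1,1) blocked at (0,3)]
  BR@(3,0): attacks (3,1) (3,2) (3,3) (3,4) (4,0) (2,0) (1,0) (0,0) [ray(1,0) blocked at (4,0)]
  BB@(4,2): attacks (3,3) (2,4) (3,1) (2,0)
B attacks (3,3): yes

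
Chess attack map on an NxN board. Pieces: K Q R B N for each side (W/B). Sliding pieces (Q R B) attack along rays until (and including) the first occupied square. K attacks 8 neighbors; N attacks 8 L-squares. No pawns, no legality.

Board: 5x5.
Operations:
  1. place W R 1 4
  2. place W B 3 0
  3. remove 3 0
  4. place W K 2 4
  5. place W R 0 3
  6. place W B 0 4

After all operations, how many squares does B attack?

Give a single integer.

Answer: 0

Derivation:
Op 1: place WR@(1,4)
Op 2: place WB@(3,0)
Op 3: remove (3,0)
Op 4: place WK@(2,4)
Op 5: place WR@(0,3)
Op 6: place WB@(0,4)
Per-piece attacks for B:
Union (0 distinct): (none)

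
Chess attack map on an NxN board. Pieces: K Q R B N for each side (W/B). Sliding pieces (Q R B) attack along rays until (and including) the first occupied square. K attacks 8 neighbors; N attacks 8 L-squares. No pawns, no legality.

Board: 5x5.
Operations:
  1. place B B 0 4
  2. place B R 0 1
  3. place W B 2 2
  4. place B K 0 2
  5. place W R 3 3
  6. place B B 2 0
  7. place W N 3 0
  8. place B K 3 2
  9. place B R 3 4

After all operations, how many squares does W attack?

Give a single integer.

Answer: 14

Derivation:
Op 1: place BB@(0,4)
Op 2: place BR@(0,1)
Op 3: place WB@(2,2)
Op 4: place BK@(0,2)
Op 5: place WR@(3,3)
Op 6: place BB@(2,0)
Op 7: place WN@(3,0)
Op 8: place BK@(3,2)
Op 9: place BR@(3,4)
Per-piece attacks for W:
  WB@(2,2): attacks (3,3) (3,1) (4,0) (1,3) (0,4) (1,1) (0,0) [ray(1,1) blocked at (3,3); ray(-1,1) blocked at (0,4)]
  WN@(3,0): attacks (4,2) (2,2) (1,1)
  WR@(3,3): attacks (3,4) (3,2) (4,3) (2,3) (1,3) (0,3) [ray(0,1) blocked at (3,4); ray(0,-1) blocked at (3,2)]
Union (14 distinct): (0,0) (0,3) (0,4) (1,1) (1,3) (2,2) (2,3) (3,1) (3,2) (3,3) (3,4) (4,0) (4,2) (4,3)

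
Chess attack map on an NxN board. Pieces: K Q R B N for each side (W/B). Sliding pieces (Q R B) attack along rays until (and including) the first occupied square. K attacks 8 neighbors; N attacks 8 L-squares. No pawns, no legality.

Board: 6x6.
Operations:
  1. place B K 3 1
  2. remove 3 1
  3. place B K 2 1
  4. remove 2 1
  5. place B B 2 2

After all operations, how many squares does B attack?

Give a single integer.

Answer: 9

Derivation:
Op 1: place BK@(3,1)
Op 2: remove (3,1)
Op 3: place BK@(2,1)
Op 4: remove (2,1)
Op 5: place BB@(2,2)
Per-piece attacks for B:
  BB@(2,2): attacks (3,3) (4,4) (5,5) (3,1) (4,0) (1,3) (0,4) (1,1) (0,0)
Union (9 distinct): (0,0) (0,4) (1,1) (1,3) (3,1) (3,3) (4,0) (4,4) (5,5)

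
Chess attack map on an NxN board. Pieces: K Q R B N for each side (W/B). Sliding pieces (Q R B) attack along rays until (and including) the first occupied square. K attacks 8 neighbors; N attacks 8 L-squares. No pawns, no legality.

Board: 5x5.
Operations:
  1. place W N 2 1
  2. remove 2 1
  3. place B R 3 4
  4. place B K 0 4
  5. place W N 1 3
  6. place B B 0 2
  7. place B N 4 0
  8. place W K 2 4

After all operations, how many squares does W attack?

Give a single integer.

Answer: 8

Derivation:
Op 1: place WN@(2,1)
Op 2: remove (2,1)
Op 3: place BR@(3,4)
Op 4: place BK@(0,4)
Op 5: place WN@(1,3)
Op 6: place BB@(0,2)
Op 7: place BN@(4,0)
Op 8: place WK@(2,4)
Per-piece attacks for W:
  WN@(1,3): attacks (3,4) (2,1) (3,2) (0,1)
  WK@(2,4): attacks (2,3) (3,4) (1,4) (3,3) (1,3)
Union (8 distinct): (0,1) (1,3) (1,4) (2,1) (2,3) (3,2) (3,3) (3,4)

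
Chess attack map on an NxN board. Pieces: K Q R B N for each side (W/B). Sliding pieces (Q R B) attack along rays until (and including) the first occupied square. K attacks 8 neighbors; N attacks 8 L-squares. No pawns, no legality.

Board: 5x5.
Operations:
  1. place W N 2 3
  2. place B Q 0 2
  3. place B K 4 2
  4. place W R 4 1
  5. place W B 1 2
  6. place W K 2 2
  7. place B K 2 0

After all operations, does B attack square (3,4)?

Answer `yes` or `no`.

Answer: no

Derivation:
Op 1: place WN@(2,3)
Op 2: place BQ@(0,2)
Op 3: place BK@(4,2)
Op 4: place WR@(4,1)
Op 5: place WB@(1,2)
Op 6: place WK@(2,2)
Op 7: place BK@(2,0)
Per-piece attacks for B:
  BQ@(0,2): attacks (0,3) (0,4) (0,1) (0,0) (1,2) (1,3) (2,4) (1,1) (2,0) [ray(1,0) blocked at (1,2); ray(1,-1) blocked at (2,0)]
  BK@(2,0): attacks (2,1) (3,0) (1,0) (3,1) (1,1)
  BK@(4,2): attacks (4,3) (4,1) (3,2) (3,3) (3,1)
B attacks (3,4): no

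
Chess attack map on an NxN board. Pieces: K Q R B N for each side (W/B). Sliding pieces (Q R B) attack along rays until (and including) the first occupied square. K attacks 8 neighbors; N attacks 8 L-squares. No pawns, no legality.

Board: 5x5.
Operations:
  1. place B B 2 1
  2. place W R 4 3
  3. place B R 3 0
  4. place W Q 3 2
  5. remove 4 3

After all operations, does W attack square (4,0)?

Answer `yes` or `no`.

Answer: no

Derivation:
Op 1: place BB@(2,1)
Op 2: place WR@(4,3)
Op 3: place BR@(3,0)
Op 4: place WQ@(3,2)
Op 5: remove (4,3)
Per-piece attacks for W:
  WQ@(3,2): attacks (3,3) (3,4) (3,1) (3,0) (4,2) (2,2) (1,2) (0,2) (4,3) (4,1) (2,3) (1,4) (2,1) [ray(0,-1) blocked at (3,0); ray(-1,-1) blocked at (2,1)]
W attacks (4,0): no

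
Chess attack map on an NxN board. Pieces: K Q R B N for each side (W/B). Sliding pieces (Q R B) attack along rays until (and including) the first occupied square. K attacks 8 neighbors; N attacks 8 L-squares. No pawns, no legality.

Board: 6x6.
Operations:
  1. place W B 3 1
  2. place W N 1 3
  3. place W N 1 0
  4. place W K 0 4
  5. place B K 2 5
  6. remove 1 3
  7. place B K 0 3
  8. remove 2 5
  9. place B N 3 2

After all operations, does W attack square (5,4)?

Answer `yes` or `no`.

Answer: no

Derivation:
Op 1: place WB@(3,1)
Op 2: place WN@(1,3)
Op 3: place WN@(1,0)
Op 4: place WK@(0,4)
Op 5: place BK@(2,5)
Op 6: remove (1,3)
Op 7: place BK@(0,3)
Op 8: remove (2,5)
Op 9: place BN@(3,2)
Per-piece attacks for W:
  WK@(0,4): attacks (0,5) (0,3) (1,4) (1,5) (1,3)
  WN@(1,0): attacks (2,2) (3,1) (0,2)
  WB@(3,1): attacks (4,2) (5,3) (4,0) (2,2) (1,3) (0,4) (2,0) [ray(-1,1) blocked at (0,4)]
W attacks (5,4): no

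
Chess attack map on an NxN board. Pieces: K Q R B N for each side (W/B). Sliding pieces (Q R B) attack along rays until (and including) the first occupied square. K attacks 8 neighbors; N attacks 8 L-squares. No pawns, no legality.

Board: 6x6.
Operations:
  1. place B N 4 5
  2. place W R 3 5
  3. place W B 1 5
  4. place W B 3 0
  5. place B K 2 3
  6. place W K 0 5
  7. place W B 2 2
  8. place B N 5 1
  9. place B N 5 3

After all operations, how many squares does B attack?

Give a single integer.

Op 1: place BN@(4,5)
Op 2: place WR@(3,5)
Op 3: place WB@(1,5)
Op 4: place WB@(3,0)
Op 5: place BK@(2,3)
Op 6: place WK@(0,5)
Op 7: place WB@(2,2)
Op 8: place BN@(5,1)
Op 9: place BN@(5,3)
Per-piece attacks for B:
  BK@(2,3): attacks (2,4) (2,2) (3,3) (1,3) (3,4) (3,2) (1,4) (1,2)
  BN@(4,5): attacks (5,3) (3,3) (2,4)
  BN@(5,1): attacks (4,3) (3,2) (3,0)
  BN@(5,3): attacks (4,5) (3,4) (4,1) (3,2)
Union (13 distinct): (1,2) (1,3) (1,4) (2,2) (2,4) (3,0) (3,2) (3,3) (3,4) (4,1) (4,3) (4,5) (5,3)

Answer: 13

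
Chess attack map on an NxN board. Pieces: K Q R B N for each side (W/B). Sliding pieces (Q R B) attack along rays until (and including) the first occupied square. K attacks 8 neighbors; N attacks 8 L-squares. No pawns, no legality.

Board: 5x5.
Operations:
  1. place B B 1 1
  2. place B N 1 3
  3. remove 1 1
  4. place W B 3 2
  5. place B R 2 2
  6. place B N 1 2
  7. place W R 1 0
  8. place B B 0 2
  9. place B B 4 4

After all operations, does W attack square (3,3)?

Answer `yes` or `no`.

Answer: no

Derivation:
Op 1: place BB@(1,1)
Op 2: place BN@(1,3)
Op 3: remove (1,1)
Op 4: place WB@(3,2)
Op 5: place BR@(2,2)
Op 6: place BN@(1,2)
Op 7: place WR@(1,0)
Op 8: place BB@(0,2)
Op 9: place BB@(4,4)
Per-piece attacks for W:
  WR@(1,0): attacks (1,1) (1,2) (2,0) (3,0) (4,0) (0,0) [ray(0,1) blocked at (1,2)]
  WB@(3,2): attacks (4,3) (4,1) (2,3) (1,4) (2,1) (1,0) [ray(-1,-1) blocked at (1,0)]
W attacks (3,3): no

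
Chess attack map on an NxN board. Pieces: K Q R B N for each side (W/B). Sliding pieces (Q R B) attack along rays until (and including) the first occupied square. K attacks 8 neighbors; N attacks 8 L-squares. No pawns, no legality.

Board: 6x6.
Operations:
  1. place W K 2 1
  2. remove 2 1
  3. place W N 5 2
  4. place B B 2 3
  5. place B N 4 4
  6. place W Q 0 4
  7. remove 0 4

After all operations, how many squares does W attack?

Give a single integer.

Op 1: place WK@(2,1)
Op 2: remove (2,1)
Op 3: place WN@(5,2)
Op 4: place BB@(2,3)
Op 5: place BN@(4,4)
Op 6: place WQ@(0,4)
Op 7: remove (0,4)
Per-piece attacks for W:
  WN@(5,2): attacks (4,4) (3,3) (4,0) (3,1)
Union (4 distinct): (3,1) (3,3) (4,0) (4,4)

Answer: 4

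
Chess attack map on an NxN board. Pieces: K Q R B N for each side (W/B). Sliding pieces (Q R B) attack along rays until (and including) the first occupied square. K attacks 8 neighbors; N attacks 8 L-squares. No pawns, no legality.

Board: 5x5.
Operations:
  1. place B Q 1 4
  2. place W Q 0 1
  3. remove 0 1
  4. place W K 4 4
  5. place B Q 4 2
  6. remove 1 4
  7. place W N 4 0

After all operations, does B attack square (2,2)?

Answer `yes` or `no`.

Answer: yes

Derivation:
Op 1: place BQ@(1,4)
Op 2: place WQ@(0,1)
Op 3: remove (0,1)
Op 4: place WK@(4,4)
Op 5: place BQ@(4,2)
Op 6: remove (1,4)
Op 7: place WN@(4,0)
Per-piece attacks for B:
  BQ@(4,2): attacks (4,3) (4,4) (4,1) (4,0) (3,2) (2,2) (1,2) (0,2) (3,3) (2,4) (3,1) (2,0) [ray(0,1) blocked at (4,4); ray(0,-1) blocked at (4,0)]
B attacks (2,2): yes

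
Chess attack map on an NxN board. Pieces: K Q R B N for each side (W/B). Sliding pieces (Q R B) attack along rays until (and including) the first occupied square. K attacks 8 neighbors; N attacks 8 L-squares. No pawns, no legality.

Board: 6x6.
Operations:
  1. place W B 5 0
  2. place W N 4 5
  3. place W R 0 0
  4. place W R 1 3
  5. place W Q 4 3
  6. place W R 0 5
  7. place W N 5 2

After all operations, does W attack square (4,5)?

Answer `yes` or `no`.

Answer: yes

Derivation:
Op 1: place WB@(5,0)
Op 2: place WN@(4,5)
Op 3: place WR@(0,0)
Op 4: place WR@(1,3)
Op 5: place WQ@(4,3)
Op 6: place WR@(0,5)
Op 7: place WN@(5,2)
Per-piece attacks for W:
  WR@(0,0): attacks (0,1) (0,2) (0,3) (0,4) (0,5) (1,0) (2,0) (3,0) (4,0) (5,0) [ray(0,1) blocked at (0,5); ray(1,0) blocked at (5,0)]
  WR@(0,5): attacks (0,4) (0,3) (0,2) (0,1) (0,0) (1,5) (2,5) (3,5) (4,5) [ray(0,-1) blocked at (0,0); ray(1,0) blocked at (4,5)]
  WR@(1,3): attacks (1,4) (1,5) (1,2) (1,1) (1,0) (2,3) (3,3) (4,3) (0,3) [ray(1,0) blocked at (4,3)]
  WQ@(4,3): attacks (4,4) (4,5) (4,2) (4,1) (4,0) (5,3) (3,3) (2,3) (1,3) (5,4) (5,2) (3,4) (2,5) (3,2) (2,1) (1,0) [ray(0,1) blocked at (4,5); ray(-1,0) blocked at (1,3); ray(1,-1) blocked at (5,2)]
  WN@(4,5): attacks (5,3) (3,3) (2,4)
  WB@(5,0): attacks (4,1) (3,2) (2,3) (1,4) (0,5) [ray(-1,1) blocked at (0,5)]
  WN@(5,2): attacks (4,4) (3,3) (4,0) (3,1)
W attacks (4,5): yes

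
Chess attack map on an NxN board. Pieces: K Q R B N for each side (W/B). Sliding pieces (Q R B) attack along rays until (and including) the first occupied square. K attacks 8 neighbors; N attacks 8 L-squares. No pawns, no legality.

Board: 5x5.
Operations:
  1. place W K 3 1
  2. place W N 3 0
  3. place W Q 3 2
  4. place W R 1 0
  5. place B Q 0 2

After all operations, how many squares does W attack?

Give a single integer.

Op 1: place WK@(3,1)
Op 2: place WN@(3,0)
Op 3: place WQ@(3,2)
Op 4: place WR@(1,0)
Op 5: place BQ@(0,2)
Per-piece attacks for W:
  WR@(1,0): attacks (1,1) (1,2) (1,3) (1,4) (2,0) (3,0) (0,0) [ray(1,0) blocked at (3,0)]
  WN@(3,0): attacks (4,2) (2,2) (1,1)
  WK@(3,1): attacks (3,2) (3,0) (4,1) (2,1) (4,2) (4,0) (2,2) (2,0)
  WQ@(3,2): attacks (3,3) (3,4) (3,1) (4,2) (2,2) (1,2) (0,2) (4,3) (4,1) (2,3) (1,4) (2,1) (1,0) [ray(0,-1) blocked at (3,1); ray(-1,0) blocked at (0,2); ray(-1,-1) blocked at (1,0)]
Union (20 distinct): (0,0) (0,2) (1,0) (1,1) (1,2) (1,3) (1,4) (2,0) (2,1) (2,2) (2,3) (3,0) (3,1) (3,2) (3,3) (3,4) (4,0) (4,1) (4,2) (4,3)

Answer: 20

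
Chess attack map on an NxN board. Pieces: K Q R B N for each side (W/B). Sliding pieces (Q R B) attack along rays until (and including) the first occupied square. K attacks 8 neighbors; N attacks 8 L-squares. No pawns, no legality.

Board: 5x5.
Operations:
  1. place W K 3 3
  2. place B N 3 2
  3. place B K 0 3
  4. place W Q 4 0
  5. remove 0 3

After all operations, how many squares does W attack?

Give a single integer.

Answer: 16

Derivation:
Op 1: place WK@(3,3)
Op 2: place BN@(3,2)
Op 3: place BK@(0,3)
Op 4: place WQ@(4,0)
Op 5: remove (0,3)
Per-piece attacks for W:
  WK@(3,3): attacks (3,4) (3,2) (4,3) (2,3) (4,4) (4,2) (2,4) (2,2)
  WQ@(4,0): attacks (4,1) (4,2) (4,3) (4,4) (3,0) (2,0) (1,0) (0,0) (3,1) (2,2) (1,3) (0,4)
Union (16 distinct): (0,0) (0,4) (1,0) (1,3) (2,0) (2,2) (2,3) (2,4) (3,0) (3,1) (3,2) (3,4) (4,1) (4,2) (4,3) (4,4)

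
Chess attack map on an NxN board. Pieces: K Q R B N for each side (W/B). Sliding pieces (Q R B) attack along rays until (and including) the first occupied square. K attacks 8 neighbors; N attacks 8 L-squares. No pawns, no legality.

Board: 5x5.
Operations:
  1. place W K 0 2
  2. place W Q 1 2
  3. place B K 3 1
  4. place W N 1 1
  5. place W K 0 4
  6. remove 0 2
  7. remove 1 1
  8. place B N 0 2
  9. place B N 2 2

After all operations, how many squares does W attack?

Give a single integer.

Op 1: place WK@(0,2)
Op 2: place WQ@(1,2)
Op 3: place BK@(3,1)
Op 4: place WN@(1,1)
Op 5: place WK@(0,4)
Op 6: remove (0,2)
Op 7: remove (1,1)
Op 8: place BN@(0,2)
Op 9: place BN@(2,2)
Per-piece attacks for W:
  WK@(0,4): attacks (0,3) (1,4) (1,3)
  WQ@(1,2): attacks (1,3) (1,4) (1,1) (1,0) (2,2) (0,2) (2,3) (3,4) (2,1) (3,0) (0,3) (0,1) [ray(1,0) blocked at (2,2); ray(-1,0) blocked at (0,2)]
Union (12 distinct): (0,1) (0,2) (0,3) (1,0) (1,1) (1,3) (1,4) (2,1) (2,2) (2,3) (3,0) (3,4)

Answer: 12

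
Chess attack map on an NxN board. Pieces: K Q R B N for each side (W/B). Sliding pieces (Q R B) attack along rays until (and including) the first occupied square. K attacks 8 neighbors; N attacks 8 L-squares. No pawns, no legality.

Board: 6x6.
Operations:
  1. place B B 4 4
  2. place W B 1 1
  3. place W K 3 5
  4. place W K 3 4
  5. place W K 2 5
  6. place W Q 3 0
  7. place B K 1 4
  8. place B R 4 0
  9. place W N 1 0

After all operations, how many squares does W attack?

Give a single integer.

Answer: 24

Derivation:
Op 1: place BB@(4,4)
Op 2: place WB@(1,1)
Op 3: place WK@(3,5)
Op 4: place WK@(3,4)
Op 5: place WK@(2,5)
Op 6: place WQ@(3,0)
Op 7: place BK@(1,4)
Op 8: place BR@(4,0)
Op 9: place WN@(1,0)
Per-piece attacks for W:
  WN@(1,0): attacks (2,2) (3,1) (0,2)
  WB@(1,1): attacks (2,2) (3,3) (4,4) (2,0) (0,2) (0,0) [ray(1,1) blocked at (4,4)]
  WK@(2,5): attacks (2,4) (3,5) (1,5) (3,4) (1,4)
  WQ@(3,0): attacks (3,1) (3,2) (3,3) (3,4) (4,0) (2,0) (1,0) (4,1) (5,2) (2,1) (1,2) (0,3) [ray(0,1) blocked at (3,4); ray(1,0) blocked at (4,0); ray(-1,0) blocked at (1,0)]
  WK@(3,4): attacks (3,5) (3,3) (4,4) (2,4) (4,5) (4,3) (2,5) (2,3)
  WK@(3,5): attacks (3,4) (4,5) (2,5) (4,4) (2,4)
Union (24 distinct): (0,0) (0,2) (0,3) (1,0) (1,2) (1,4) (1,5) (2,0) (2,1) (2,2) (2,3) (2,4) (2,5) (3,1) (3,2) (3,3) (3,4) (3,5) (4,0) (4,1) (4,3) (4,4) (4,5) (5,2)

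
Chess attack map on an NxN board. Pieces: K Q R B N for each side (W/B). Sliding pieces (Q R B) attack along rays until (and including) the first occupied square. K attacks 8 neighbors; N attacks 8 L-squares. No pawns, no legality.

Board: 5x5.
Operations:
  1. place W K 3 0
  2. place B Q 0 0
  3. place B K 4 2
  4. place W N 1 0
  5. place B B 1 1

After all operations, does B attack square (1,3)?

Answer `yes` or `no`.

Op 1: place WK@(3,0)
Op 2: place BQ@(0,0)
Op 3: place BK@(4,2)
Op 4: place WN@(1,0)
Op 5: place BB@(1,1)
Per-piece attacks for B:
  BQ@(0,0): attacks (0,1) (0,2) (0,3) (0,4) (1,0) (1,1) [ray(1,0) blocked at (1,0); ray(1,1) blocked at (1,1)]
  BB@(1,1): attacks (2,2) (3,3) (4,4) (2,0) (0,2) (0,0) [ray(-1,-1) blocked at (0,0)]
  BK@(4,2): attacks (4,3) (4,1) (3,2) (3,3) (3,1)
B attacks (1,3): no

Answer: no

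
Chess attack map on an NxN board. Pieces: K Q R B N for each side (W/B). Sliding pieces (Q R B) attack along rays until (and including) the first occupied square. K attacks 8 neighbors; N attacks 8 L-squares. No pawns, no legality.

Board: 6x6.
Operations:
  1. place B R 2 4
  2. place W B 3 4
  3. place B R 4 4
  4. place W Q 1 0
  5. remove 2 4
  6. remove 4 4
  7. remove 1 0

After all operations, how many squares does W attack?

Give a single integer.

Op 1: place BR@(2,4)
Op 2: place WB@(3,4)
Op 3: place BR@(4,4)
Op 4: place WQ@(1,0)
Op 5: remove (2,4)
Op 6: remove (4,4)
Op 7: remove (1,0)
Per-piece attacks for W:
  WB@(3,4): attacks (4,5) (4,3) (5,2) (2,5) (2,3) (1,2) (0,1)
Union (7 distinct): (0,1) (1,2) (2,3) (2,5) (4,3) (4,5) (5,2)

Answer: 7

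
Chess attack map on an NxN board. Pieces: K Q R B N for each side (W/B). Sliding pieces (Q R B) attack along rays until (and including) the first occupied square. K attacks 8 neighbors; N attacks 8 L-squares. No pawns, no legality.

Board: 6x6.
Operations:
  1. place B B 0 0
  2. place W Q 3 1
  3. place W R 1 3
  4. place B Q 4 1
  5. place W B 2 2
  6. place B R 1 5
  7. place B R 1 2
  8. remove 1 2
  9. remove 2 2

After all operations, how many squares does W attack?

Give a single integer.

Answer: 22

Derivation:
Op 1: place BB@(0,0)
Op 2: place WQ@(3,1)
Op 3: place WR@(1,3)
Op 4: place BQ@(4,1)
Op 5: place WB@(2,2)
Op 6: place BR@(1,5)
Op 7: place BR@(1,2)
Op 8: remove (1,2)
Op 9: remove (2,2)
Per-piece attacks for W:
  WR@(1,3): attacks (1,4) (1,5) (1,2) (1,1) (1,0) (2,3) (3,3) (4,3) (5,3) (0,3) [ray(0,1) blocked at (1,5)]
  WQ@(3,1): attacks (3,2) (3,3) (3,4) (3,5) (3,0) (4,1) (2,1) (1,1) (0,1) (4,2) (5,3) (4,0) (2,2) (1,3) (2,0) [ray(1,0) blocked at (4,1); ray(-1,1) blocked at (1,3)]
Union (22 distinct): (0,1) (0,3) (1,0) (1,1) (1,2) (1,3) (1,4) (1,5) (2,0) (2,1) (2,2) (2,3) (3,0) (3,2) (3,3) (3,4) (3,5) (4,0) (4,1) (4,2) (4,3) (5,3)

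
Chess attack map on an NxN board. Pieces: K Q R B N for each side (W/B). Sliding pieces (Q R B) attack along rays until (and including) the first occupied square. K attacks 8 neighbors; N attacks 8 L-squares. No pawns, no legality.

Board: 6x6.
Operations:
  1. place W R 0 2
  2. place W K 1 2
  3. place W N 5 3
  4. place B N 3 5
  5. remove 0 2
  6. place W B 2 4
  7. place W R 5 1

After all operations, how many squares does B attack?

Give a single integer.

Answer: 4

Derivation:
Op 1: place WR@(0,2)
Op 2: place WK@(1,2)
Op 3: place WN@(5,3)
Op 4: place BN@(3,5)
Op 5: remove (0,2)
Op 6: place WB@(2,4)
Op 7: place WR@(5,1)
Per-piece attacks for B:
  BN@(3,5): attacks (4,3) (5,4) (2,3) (1,4)
Union (4 distinct): (1,4) (2,3) (4,3) (5,4)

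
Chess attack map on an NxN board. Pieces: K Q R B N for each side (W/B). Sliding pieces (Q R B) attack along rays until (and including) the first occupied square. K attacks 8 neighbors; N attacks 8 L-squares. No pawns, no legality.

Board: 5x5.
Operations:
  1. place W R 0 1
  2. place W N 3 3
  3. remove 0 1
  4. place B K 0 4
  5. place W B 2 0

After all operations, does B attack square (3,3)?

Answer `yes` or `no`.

Answer: no

Derivation:
Op 1: place WR@(0,1)
Op 2: place WN@(3,3)
Op 3: remove (0,1)
Op 4: place BK@(0,4)
Op 5: place WB@(2,0)
Per-piece attacks for B:
  BK@(0,4): attacks (0,3) (1,4) (1,3)
B attacks (3,3): no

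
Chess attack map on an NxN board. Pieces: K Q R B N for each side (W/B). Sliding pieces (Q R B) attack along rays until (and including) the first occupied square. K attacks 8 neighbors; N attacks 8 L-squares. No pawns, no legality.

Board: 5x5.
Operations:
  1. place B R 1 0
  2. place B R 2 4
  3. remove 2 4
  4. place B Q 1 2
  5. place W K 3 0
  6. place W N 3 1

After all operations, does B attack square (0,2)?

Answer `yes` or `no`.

Answer: yes

Derivation:
Op 1: place BR@(1,0)
Op 2: place BR@(2,4)
Op 3: remove (2,4)
Op 4: place BQ@(1,2)
Op 5: place WK@(3,0)
Op 6: place WN@(3,1)
Per-piece attacks for B:
  BR@(1,0): attacks (1,1) (1,2) (2,0) (3,0) (0,0) [ray(0,1) blocked at (1,2); ray(1,0) blocked at (3,0)]
  BQ@(1,2): attacks (1,3) (1,4) (1,1) (1,0) (2,2) (3,2) (4,2) (0,2) (2,3) (3,4) (2,1) (3,0) (0,3) (0,1) [ray(0,-1) blocked at (1,0); ray(1,-1) blocked at (3,0)]
B attacks (0,2): yes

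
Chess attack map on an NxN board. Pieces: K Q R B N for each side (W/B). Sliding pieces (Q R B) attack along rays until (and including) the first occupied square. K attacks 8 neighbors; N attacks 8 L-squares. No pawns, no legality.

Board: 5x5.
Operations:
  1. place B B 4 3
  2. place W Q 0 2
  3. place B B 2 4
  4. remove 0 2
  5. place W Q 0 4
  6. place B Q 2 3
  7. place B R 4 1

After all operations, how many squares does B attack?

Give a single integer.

Op 1: place BB@(4,3)
Op 2: place WQ@(0,2)
Op 3: place BB@(2,4)
Op 4: remove (0,2)
Op 5: place WQ@(0,4)
Op 6: place BQ@(2,3)
Op 7: place BR@(4,1)
Per-piece attacks for B:
  BQ@(2,3): attacks (2,4) (2,2) (2,1) (2,0) (3,3) (4,3) (1,3) (0,3) (3,4) (3,2) (4,1) (1,4) (1,2) (0,1) [ray(0,1) blocked at (2,4); ray(1,0) blocked at (4,3); ray(1,-1) blocked at (4,1)]
  BB@(2,4): attacks (3,3) (4,2) (1,3) (0,2)
  BR@(4,1): attacks (4,2) (4,3) (4,0) (3,1) (2,1) (1,1) (0,1) [ray(0,1) blocked at (4,3)]
  BB@(4,3): attacks (3,4) (3,2) (2,1) (1,0)
Union (20 distinct): (0,1) (0,2) (0,3) (1,0) (1,1) (1,2) (1,3) (1,4) (2,0) (2,1) (2,2) (2,4) (3,1) (3,2) (3,3) (3,4) (4,0) (4,1) (4,2) (4,3)

Answer: 20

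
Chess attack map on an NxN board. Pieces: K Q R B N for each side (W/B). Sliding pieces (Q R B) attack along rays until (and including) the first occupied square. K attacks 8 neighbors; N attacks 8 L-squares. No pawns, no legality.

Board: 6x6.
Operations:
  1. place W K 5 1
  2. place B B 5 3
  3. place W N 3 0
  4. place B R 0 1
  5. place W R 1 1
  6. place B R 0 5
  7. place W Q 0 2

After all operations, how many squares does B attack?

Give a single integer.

Answer: 14

Derivation:
Op 1: place WK@(5,1)
Op 2: place BB@(5,3)
Op 3: place WN@(3,0)
Op 4: place BR@(0,1)
Op 5: place WR@(1,1)
Op 6: place BR@(0,5)
Op 7: place WQ@(0,2)
Per-piece attacks for B:
  BR@(0,1): attacks (0,2) (0,0) (1,1) [ray(0,1) blocked at (0,2); ray(1,0) blocked at (1,1)]
  BR@(0,5): attacks (0,4) (0,3) (0,2) (1,5) (2,5) (3,5) (4,5) (5,5) [ray(0,-1) blocked at (0,2)]
  BB@(5,3): attacks (4,4) (3,5) (4,2) (3,1) (2,0)
Union (14 distinct): (0,0) (0,2) (0,3) (0,4) (1,1) (1,5) (2,0) (2,5) (3,1) (3,5) (4,2) (4,4) (4,5) (5,5)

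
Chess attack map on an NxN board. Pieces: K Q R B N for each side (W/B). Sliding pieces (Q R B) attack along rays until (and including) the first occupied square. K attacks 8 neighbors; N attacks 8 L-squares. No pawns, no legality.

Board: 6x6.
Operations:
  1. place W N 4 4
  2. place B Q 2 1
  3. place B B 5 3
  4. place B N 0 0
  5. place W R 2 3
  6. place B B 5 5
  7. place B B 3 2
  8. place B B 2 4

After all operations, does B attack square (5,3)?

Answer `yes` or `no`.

Answer: no

Derivation:
Op 1: place WN@(4,4)
Op 2: place BQ@(2,1)
Op 3: place BB@(5,3)
Op 4: place BN@(0,0)
Op 5: place WR@(2,3)
Op 6: place BB@(5,5)
Op 7: place BB@(3,2)
Op 8: place BB@(2,4)
Per-piece attacks for B:
  BN@(0,0): attacks (1,2) (2,1)
  BQ@(2,1): attacks (2,2) (2,3) (2,0) (3,1) (4,1) (5,1) (1,1) (0,1) (3,2) (3,0) (1,2) (0,3) (1,0) [ray(0,1) blocked at (2,3); ray(1,1) blocked at (3,2)]
  BB@(2,4): attacks (3,5) (3,3) (4,2) (5,1) (1,5) (1,3) (0,2)
  BB@(3,2): attacks (4,3) (5,4) (4,1) (5,0) (2,3) (2,1) [ray(-1,1) blocked at (2,3); ray(-1,-1) blocked at (2,1)]
  BB@(5,3): attacks (4,4) (4,2) (3,1) (2,0) [ray(-1,1) blocked at (4,4)]
  BB@(5,5): attacks (4,4) [ray(-1,-1) blocked at (4,4)]
B attacks (5,3): no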